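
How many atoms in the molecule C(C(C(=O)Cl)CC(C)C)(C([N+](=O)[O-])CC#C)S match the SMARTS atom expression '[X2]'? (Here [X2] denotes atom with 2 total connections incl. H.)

The query [X2] means: any atom with exactly two total connections (bonds + H).
Check the 17 heavy atoms by environment: 8× C (X4) → no; 2× C (X2) → match; 1× N (charge +1, X3) → no; 1× O (charge -1, X1) → no; 2× O (X1) → no; 1× S (X2) → match; 1× C (X3) → no; 1× Cl (X1) → no.
Summing the matching environments: 2 + 1 = 3 matching atoms.

3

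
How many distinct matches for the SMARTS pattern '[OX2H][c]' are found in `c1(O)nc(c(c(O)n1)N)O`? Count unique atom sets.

[OX2H][c] is the SMARTS for a phenol: a hydroxyl oxygen attached to an aromatic carbon.
The molecule carries 3 separate instances of a hydroxyl group (-OH) meeting every constraint; each maps to a distinct set of atoms, giving 3 matches.

3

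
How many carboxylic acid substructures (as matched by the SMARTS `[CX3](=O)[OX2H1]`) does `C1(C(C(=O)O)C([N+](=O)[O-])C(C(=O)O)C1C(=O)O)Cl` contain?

3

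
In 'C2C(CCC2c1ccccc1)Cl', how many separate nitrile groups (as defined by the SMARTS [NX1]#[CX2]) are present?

0

[NX1]#[CX2] is the SMARTS for a nitrile: a nitrogen triple-bonded to a two-connected carbon.
No fragment in the molecule satisfies every constraint, giving 0 matches.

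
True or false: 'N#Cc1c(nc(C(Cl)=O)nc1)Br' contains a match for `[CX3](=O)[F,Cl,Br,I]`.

True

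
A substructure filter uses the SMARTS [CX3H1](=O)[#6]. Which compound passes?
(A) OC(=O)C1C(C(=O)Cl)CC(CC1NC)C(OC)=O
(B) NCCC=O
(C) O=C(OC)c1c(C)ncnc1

[CX3H1](=O)[#6] describes an sp2 carbon with one H, double-bonded to O and single-bonded to carbon (an aldehyde).
(A) has a carboxylic acid group (-C(=O)OH) but the carbonyl carbon has H0 and is bonded to O, not H1.
(B) contains an aldehyde (-CHO), which satisfies every atom and bond constraint.
(C) has a methyl-ester group (-C(=O)OCH3) but the carbonyl carbon has H0, not H1.
So the answer is (B).

B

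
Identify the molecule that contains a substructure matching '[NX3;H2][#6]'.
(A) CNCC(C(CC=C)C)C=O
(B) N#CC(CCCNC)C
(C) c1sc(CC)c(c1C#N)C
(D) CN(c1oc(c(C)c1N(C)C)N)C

D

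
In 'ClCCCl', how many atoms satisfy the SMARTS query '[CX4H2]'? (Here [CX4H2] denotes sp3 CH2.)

2

Check the 4 heavy atoms by environment: 2× C (H2, X4) → match; 2× Cl (H0, X1) → no.
That gives 2 matching atoms.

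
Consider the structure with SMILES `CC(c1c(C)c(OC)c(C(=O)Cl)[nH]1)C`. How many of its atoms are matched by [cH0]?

4

Check the 14 heavy atoms by environment: 1× n (aromatic, H1) → no; 4× c (aromatic, H0) → match; 1× C (H1) → no; 4× C (H3) → no; 1× C (H0) → no; 2× O (H0) → no; 1× Cl (H0) → no.
That gives 4 matching atoms.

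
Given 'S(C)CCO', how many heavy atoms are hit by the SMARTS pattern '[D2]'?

Check the 5 heavy atoms by environment: 2× C (D2) → match; 1× S (D2) → match; 1× C (D1) → no; 1× O (D1) → no.
Summing the matching environments: 2 + 1 = 3 matching atoms.

3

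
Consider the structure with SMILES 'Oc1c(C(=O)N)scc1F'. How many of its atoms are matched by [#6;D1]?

The query [#6;D1] means: carbon bonded to exactly one heavy atom.
Check the 10 heavy atoms by environment: 1× s (aromatic, D2) → no; 3× c (aromatic, D3) → no; 1× c (aromatic, D2) → no; 1× C (D3) → no; 2× O (D1) → no; 1× N (D1) → no; 1× F (D1) → no.
No environment satisfies the query, so 0 matching atoms.

0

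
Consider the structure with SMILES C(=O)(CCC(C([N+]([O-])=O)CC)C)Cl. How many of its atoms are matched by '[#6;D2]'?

Check the 13 heavy atoms by environment: 3× C (D2) → match; 3× C (D3) → no; 2× C (D1) → no; 2× O (D1) → no; 1× Cl (D1) → no; 1× N (charge +1, D3) → no; 1× O (charge -1, D1) → no.
That gives 3 matching atoms.

3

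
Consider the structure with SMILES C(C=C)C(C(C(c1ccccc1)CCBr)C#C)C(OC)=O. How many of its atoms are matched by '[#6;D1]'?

3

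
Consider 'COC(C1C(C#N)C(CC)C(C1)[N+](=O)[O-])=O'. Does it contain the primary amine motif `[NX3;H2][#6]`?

No

The pattern [NX3;H2][#6] describes a trivalent nitrogen with two H attached to carbon — a primary amine.
The closest candidate here is a nitro group (-[N+](=O)[O-]), but the nitrogen is [N+] with no H, not NX3H2. No other fragment satisfies the full query, so there is no match.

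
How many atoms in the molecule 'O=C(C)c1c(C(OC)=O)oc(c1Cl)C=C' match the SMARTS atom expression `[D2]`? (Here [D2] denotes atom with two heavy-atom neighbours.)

The query [D2] means: atom with exactly two heavy-atom neighbours.
Check the 15 heavy atoms by environment: 1× o (aromatic, D2) → match; 4× c (aromatic, D3) → no; 2× C (D3) → no; 2× O (D1) → no; 3× C (D1) → no; 1× Cl (D1) → no; 1× C (D2) → match; 1× O (D2) → match.
Summing the matching environments: 1 + 1 + 1 = 3 matching atoms.

3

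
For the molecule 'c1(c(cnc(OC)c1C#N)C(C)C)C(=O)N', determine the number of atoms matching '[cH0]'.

4

The query [cH0] means: aromatic carbon with no attached hydrogen (substituted or ring-fusion).
Check the 16 heavy atoms by environment: 1× n (aromatic, H0) → no; 4× c (aromatic, H0) → match; 1× c (aromatic, H1) → no; 2× C (H0) → no; 2× O (H0) → no; 1× N (H2) → no; 3× C (H3) → no; 1× N (H0) → no; 1× C (H1) → no.
That gives 4 matching atoms.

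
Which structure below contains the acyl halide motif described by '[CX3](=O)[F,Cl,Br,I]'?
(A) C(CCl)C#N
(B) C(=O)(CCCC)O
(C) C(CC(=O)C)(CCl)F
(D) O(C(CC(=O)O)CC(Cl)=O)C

D

[CX3](=O)[F,Cl,Br,I] describes a carbonyl carbon bonded to a halogen (an acyl halide).
(A) has a chloro substituent but the Cl is not on a carbonyl carbon.
(B) has a carboxylic acid group (-C(=O)OH) but the carbonyl is bonded to -OH, not to a halogen.
(C) has a chloro substituent but the Cl is not on a carbonyl carbon.
(D) contains an acyl chloride (-C(=O)Cl), which satisfies every atom and bond constraint.
So the answer is (D).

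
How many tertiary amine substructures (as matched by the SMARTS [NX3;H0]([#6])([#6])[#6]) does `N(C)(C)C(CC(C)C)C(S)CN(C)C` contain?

[NX3;H0]([#6])([#6])[#6] is the SMARTS for a tertiary amine: a trivalent nitrogen with no H, bonded to three carbons.
The molecule carries 2 separate instances of a dimethylamino group (-N(CH3)2) meeting every constraint; each maps to a distinct set of atoms, giving 2 matches.

2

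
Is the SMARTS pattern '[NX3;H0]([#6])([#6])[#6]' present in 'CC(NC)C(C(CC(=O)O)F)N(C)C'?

The pattern [NX3;H0]([#6])([#6])[#6] describes a trivalent nitrogen with no H, bonded to three carbons — a tertiary amine.
The molecule carries a dimethylamino group (-N(CH3)2), whose atoms satisfy every constraint of the query, so the pattern matches.

Yes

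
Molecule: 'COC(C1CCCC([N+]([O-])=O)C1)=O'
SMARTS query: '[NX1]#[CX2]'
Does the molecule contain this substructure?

The pattern [NX1]#[CX2] describes a nitrogen triple-bonded to a two-connected carbon — a nitrile.
The closest candidate here is a nitro group (-[N+](=O)[O-]), but there is no C#N triple bond. No other fragment satisfies the full query, so there is no match.

No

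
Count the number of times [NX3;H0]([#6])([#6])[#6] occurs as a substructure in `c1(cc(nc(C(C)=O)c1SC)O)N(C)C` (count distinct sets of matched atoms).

[NX3;H0]([#6])([#6])[#6] is the SMARTS for a tertiary amine: a trivalent nitrogen with no H, bonded to three carbons.
Exactly one fragment in the molecule meets all constraints, giving 1 match.

1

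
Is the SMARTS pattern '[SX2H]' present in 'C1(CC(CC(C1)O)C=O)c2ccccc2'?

No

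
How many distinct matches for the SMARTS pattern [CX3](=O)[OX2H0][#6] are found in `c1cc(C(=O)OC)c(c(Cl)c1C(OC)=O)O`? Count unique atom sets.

2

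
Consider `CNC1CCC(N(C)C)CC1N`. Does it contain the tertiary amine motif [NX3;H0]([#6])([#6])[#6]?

The pattern [NX3;H0]([#6])([#6])[#6] describes a trivalent nitrogen with no H, bonded to three carbons — a tertiary amine.
The molecule carries a dimethylamino group (-N(CH3)2), whose atoms satisfy every constraint of the query, so the pattern matches.

Yes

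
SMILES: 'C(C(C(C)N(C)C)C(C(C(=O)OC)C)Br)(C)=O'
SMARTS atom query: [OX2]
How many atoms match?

1

Check the 17 heavy atoms by environment: 10× C (X4) → no; 2× C (X3) → no; 2× O (X1) → no; 1× N (X3) → no; 1× Br (X1) → no; 1× O (X2) → match.
That gives 1 matching atom.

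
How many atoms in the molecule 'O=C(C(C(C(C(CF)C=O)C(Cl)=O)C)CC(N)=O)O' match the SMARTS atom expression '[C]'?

11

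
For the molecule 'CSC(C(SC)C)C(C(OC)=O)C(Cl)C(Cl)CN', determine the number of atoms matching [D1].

The query [D1] means: atom with exactly one heavy-atom neighbour (degree 1).
Check the 18 heavy atoms by environment: 4× C (D1) → match; 6× C (D3) → no; 1× C (D2) → no; 2× Cl (D1) → match; 1× O (D1) → match; 1× O (D2) → no; 1× N (D1) → match; 2× S (D2) → no.
Summing the matching environments: 4 + 2 + 1 + 1 = 8 matching atoms.

8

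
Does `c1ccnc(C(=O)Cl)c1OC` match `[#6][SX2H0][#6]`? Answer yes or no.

No

The pattern [#6][SX2H0][#6] describes an aliphatic sulfur bridging two carbons with no H on the sulfur — a thioether.
The closest candidate here is a methoxy ether (-OCH3), but the bridging atom is O, not S. No other fragment satisfies the full query, so there is no match.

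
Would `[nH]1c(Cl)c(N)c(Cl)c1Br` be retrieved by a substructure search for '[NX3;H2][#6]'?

Yes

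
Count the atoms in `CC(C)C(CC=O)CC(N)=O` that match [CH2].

2

The query [CH2] means: aliphatic carbon with exactly two hydrogens.
Check the 11 heavy atoms by environment: 2× C (H2) → match; 3× C (H1) → no; 1× C (H0) → no; 2× O (H0) → no; 1× N (H2) → no; 2× C (H3) → no.
That gives 2 matching atoms.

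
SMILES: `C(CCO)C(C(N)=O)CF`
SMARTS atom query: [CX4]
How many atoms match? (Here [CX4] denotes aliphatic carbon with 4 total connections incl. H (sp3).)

The query [CX4] means: C with X4: aliphatic carbon with exactly 4 total connections (bonds + H).
Check the 10 heavy atoms by environment: 5× C (X4) → match; 1× C (X3) → no; 1× O (X1) → no; 1× N (X3) → no; 1× O (X2) → no; 1× F (X1) → no.
That gives 5 matching atoms.

5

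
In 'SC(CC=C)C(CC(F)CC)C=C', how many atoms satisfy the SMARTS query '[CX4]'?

7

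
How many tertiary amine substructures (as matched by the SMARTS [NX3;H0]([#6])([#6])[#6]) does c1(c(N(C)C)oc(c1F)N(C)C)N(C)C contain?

3

[NX3;H0]([#6])([#6])[#6] is the SMARTS for a tertiary amine: a trivalent nitrogen with no H, bonded to three carbons.
The molecule carries 3 separate instances of a dimethylamino group (-N(CH3)2) meeting every constraint; each maps to a distinct set of atoms, giving 3 matches.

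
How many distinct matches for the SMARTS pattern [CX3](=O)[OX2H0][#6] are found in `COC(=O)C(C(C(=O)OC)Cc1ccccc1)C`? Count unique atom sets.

[CX3](=O)[OX2H0][#6] is the SMARTS for an ester: a carbonyl carbon bonded to an oxygen that is itself bonded to carbon (no H on that O).
The molecule carries 2 separate instances of a methyl-ester group (-C(=O)OCH3) meeting every constraint; each maps to a distinct set of atoms, giving 2 matches.

2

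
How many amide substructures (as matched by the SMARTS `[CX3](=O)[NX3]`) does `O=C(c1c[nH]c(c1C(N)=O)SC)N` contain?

2

[CX3](=O)[NX3] is the SMARTS for an amide: a carbonyl carbon bonded to a trivalent nitrogen.
The molecule carries 2 separate instances of a primary amide (-C(=O)NH2) meeting every constraint; each maps to a distinct set of atoms, giving 2 matches.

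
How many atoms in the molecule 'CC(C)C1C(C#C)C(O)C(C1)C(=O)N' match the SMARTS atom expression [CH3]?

2

Check the 14 heavy atoms by environment: 6× C (H1) → no; 1× C (H2) → no; 2× C (H3) → match; 2× C (H0) → no; 1× O (H0) → no; 1× N (H2) → no; 1× O (H1) → no.
That gives 2 matching atoms.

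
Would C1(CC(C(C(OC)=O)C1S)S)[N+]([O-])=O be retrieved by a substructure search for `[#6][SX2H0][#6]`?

The pattern [#6][SX2H0][#6] describes an aliphatic sulfur bridging two carbons with no H on the sulfur — a thioether.
The closest candidate here is a thiol (-SH), but the sulfur has H1, not H0 bridging two carbons. No other fragment satisfies the full query, so there is no match.

No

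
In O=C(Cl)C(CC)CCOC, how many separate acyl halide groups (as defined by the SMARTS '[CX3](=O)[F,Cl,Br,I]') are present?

1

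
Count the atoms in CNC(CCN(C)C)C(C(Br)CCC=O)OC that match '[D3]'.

The query [D3] means: atom with exactly three heavy-atom neighbours.
Check the 17 heavy atoms by environment: 5× C (D2) → no; 3× C (D3) → match; 1× Br (D1) → no; 1× N (D3) → match; 4× C (D1) → no; 1× N (D2) → no; 1× O (D1) → no; 1× O (D2) → no.
Summing the matching environments: 3 + 1 = 4 matching atoms.

4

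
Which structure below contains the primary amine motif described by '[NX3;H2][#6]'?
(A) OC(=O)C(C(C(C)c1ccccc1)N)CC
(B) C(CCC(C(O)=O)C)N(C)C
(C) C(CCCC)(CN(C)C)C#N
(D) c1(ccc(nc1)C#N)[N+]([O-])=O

A

[NX3;H2][#6] describes a trivalent nitrogen with two H attached to carbon (a primary amine).
(A) contains a primary amino group (-NH2), which satisfies every atom and bond constraint.
(B) has a dimethylamino group (-N(CH3)2) but the nitrogen has H0, not H2.
(C) has a nitrile (-C#N) but the nitrogen is NX1 (triple-bonded), not NX3 with two H.
(D) has a nitro group (-[N+](=O)[O-]) but the nitrogen is [N+] with no H, not NX3H2.
So the answer is (A).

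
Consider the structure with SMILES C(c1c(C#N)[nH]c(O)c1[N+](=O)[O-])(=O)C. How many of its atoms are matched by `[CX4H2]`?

The query [CX4H2] means: sp3 carbon (X4) with exactly two hydrogens.
Check the 14 heavy atoms by environment: 1× n (aromatic, H1, X3) → no; 4× c (aromatic, H0, X3) → no; 1× C (H0, X2) → no; 1× N (H0, X1) → no; 1× O (H1, X2) → no; 1× C (H0, X3) → no; 2× O (H0, X1) → no; 1× C (H3, X4) → no; 1× N (charge +1, H0, X3) → no; 1× O (charge -1, H0, X1) → no.
No environment satisfies the query, so 0 matching atoms.

0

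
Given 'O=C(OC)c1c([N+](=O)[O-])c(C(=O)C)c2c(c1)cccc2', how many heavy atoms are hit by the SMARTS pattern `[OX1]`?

4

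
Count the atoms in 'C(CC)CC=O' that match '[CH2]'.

3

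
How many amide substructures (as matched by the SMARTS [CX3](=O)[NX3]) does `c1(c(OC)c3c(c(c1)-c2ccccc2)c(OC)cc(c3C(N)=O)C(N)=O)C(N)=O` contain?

3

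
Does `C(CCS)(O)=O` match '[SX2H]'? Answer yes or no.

Yes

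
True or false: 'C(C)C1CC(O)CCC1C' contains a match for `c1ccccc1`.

The pattern c1ccccc1 describes six aromatic carbons in a ring — a benzene ring.
The closest candidate here is a methyl group (-CH3), but no six-membered all-carbon aromatic ring is present. No other fragment satisfies the full query, so there is no match.

False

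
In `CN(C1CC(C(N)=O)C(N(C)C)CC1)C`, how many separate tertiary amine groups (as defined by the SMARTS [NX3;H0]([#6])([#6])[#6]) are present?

[NX3;H0]([#6])([#6])[#6] is the SMARTS for a tertiary amine: a trivalent nitrogen with no H, bonded to three carbons.
The molecule carries 2 separate instances of a dimethylamino group (-N(CH3)2) meeting every constraint; each maps to a distinct set of atoms, giving 2 matches.

2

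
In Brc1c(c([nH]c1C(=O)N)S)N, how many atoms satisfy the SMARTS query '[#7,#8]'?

The query [#7,#8] means: nitrogen or oxygen (comma = OR).
Check the 11 heavy atoms by environment: 1× n (aromatic) → match; 4× c (aromatic) → no; 1× Br → no; 1× S → no; 1× C → no; 1× O → match; 2× N → match.
Summing the matching environments: 1 + 1 + 2 = 4 matching atoms.

4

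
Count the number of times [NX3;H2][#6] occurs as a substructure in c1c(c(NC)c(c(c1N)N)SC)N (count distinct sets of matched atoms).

[NX3;H2][#6] is the SMARTS for a primary amine: a trivalent nitrogen with two H attached to carbon.
The molecule carries 3 separate instances of a primary amino group (-NH2) meeting every constraint; each maps to a distinct set of atoms, giving 3 matches.

3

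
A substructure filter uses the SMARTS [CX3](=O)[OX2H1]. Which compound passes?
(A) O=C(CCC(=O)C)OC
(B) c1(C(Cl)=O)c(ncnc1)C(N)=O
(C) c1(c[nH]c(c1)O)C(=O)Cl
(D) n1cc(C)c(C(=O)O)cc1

[CX3](=O)[OX2H1] describes an sp2 carbon double-bonded to O and single-bonded to an -OH oxygen (a carboxylic acid).
(A) has a methyl-ester group (-C(=O)OCH3) but the singly-bonded O has no H (OX2H0, not OX2H1).
(B) has an acyl chloride (-C(=O)Cl) but the carbonyl is bonded to Cl, not to an -OH oxygen.
(C) has an acyl chloride (-C(=O)Cl) but the carbonyl is bonded to Cl, not to an -OH oxygen.
(D) contains a carboxylic acid group (-C(=O)OH), which satisfies every atom and bond constraint.
So the answer is (D).

D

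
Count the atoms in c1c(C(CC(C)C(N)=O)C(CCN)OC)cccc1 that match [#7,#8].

The query [#7,#8] means: nitrogen or oxygen (comma = OR).
Check the 19 heavy atoms by environment: 9× C → no; 2× O → match; 2× N → match; 6× c (aromatic) → no.
Summing the matching environments: 2 + 2 = 4 matching atoms.

4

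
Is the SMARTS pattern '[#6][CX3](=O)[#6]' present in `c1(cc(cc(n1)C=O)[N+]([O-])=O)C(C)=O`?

Yes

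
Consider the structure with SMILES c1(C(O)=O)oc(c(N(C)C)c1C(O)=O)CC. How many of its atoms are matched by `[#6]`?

10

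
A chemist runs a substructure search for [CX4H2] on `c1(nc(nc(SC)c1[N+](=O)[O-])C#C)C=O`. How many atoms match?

0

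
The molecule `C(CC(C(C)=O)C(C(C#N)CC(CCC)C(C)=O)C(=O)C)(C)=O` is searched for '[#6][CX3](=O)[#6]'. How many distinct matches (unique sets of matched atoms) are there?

4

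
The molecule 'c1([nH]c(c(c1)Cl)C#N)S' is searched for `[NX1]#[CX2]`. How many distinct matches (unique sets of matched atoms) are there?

1

[NX1]#[CX2] is the SMARTS for a nitrile: a nitrogen triple-bonded to a two-connected carbon.
Exactly one fragment in the molecule meets all constraints, giving 1 match.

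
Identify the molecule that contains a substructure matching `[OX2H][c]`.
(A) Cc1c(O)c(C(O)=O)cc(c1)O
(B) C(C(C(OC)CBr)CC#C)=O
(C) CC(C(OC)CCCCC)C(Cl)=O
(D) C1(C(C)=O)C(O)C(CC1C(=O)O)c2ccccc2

[OX2H][c] describes a hydroxyl oxygen attached to an aromatic carbon (a phenol).
(A) contains a hydroxyl group (-OH), which satisfies every atom and bond constraint.
(B) has a methoxy ether (-OCH3) but the oxygen has H0, not H1.
(C) has a methoxy ether (-OCH3) but the oxygen has H0, not H1.
(D) has a hydroxyl group (-OH) but the -OH is on an aliphatic carbon, not an aromatic c.
So the answer is (A).

A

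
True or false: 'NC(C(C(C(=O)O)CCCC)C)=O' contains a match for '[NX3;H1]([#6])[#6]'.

The pattern [NX3;H1]([#6])[#6] describes a trivalent nitrogen with one H, bonded to two carbons — a secondary amine.
The closest candidate here is a primary amide (-C(=O)NH2), but the -C(=O)NH2 nitrogen has H2, not H1. No other fragment satisfies the full query, so there is no match.

False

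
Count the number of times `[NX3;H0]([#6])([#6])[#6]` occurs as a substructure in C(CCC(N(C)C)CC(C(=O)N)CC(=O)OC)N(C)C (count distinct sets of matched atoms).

[NX3;H0]([#6])([#6])[#6] is the SMARTS for a tertiary amine: a trivalent nitrogen with no H, bonded to three carbons.
The molecule carries 2 separate instances of a dimethylamino group (-N(CH3)2) meeting every constraint; each maps to a distinct set of atoms, giving 2 matches.

2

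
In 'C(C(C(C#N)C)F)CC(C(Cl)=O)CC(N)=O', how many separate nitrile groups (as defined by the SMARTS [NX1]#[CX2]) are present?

[NX1]#[CX2] is the SMARTS for a nitrile: a nitrogen triple-bonded to a two-connected carbon.
Exactly one fragment in the molecule meets all constraints, giving 1 match.

1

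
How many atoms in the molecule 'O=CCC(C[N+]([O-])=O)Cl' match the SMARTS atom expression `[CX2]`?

Check the 9 heavy atoms by environment: 3× C (X4) → no; 1× N (charge +1, X3) → no; 1× O (charge -1, X1) → no; 2× O (X1) → no; 1× C (X3) → no; 1× Cl (X1) → no.
No environment satisfies the query, so 0 matching atoms.

0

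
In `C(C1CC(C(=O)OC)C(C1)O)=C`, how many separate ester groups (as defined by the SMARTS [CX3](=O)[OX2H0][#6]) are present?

[CX3](=O)[OX2H0][#6] is the SMARTS for an ester: a carbonyl carbon bonded to an oxygen that is itself bonded to carbon (no H on that O).
Exactly one fragment in the molecule meets all constraints, giving 1 match.

1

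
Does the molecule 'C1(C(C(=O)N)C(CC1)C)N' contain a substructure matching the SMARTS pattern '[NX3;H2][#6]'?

The pattern [NX3;H2][#6] describes a trivalent nitrogen with two H attached to carbon — a primary amine.
The molecule carries a primary amino group (-NH2), whose atoms satisfy every constraint of the query, so the pattern matches.

Yes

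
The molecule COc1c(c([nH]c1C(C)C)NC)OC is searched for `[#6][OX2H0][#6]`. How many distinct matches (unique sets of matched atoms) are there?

[#6][OX2H0][#6] is the SMARTS for an ether: an aliphatic oxygen bridging two carbons with no H on the oxygen.
The molecule carries 2 separate instances of a methoxy ether (-OCH3) meeting every constraint; each maps to a distinct set of atoms, giving 2 matches.

2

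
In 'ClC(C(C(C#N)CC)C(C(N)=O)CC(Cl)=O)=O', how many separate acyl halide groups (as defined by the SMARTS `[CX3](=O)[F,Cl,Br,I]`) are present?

[CX3](=O)[F,Cl,Br,I] is the SMARTS for an acyl halide: a carbonyl carbon bonded to a halogen.
The molecule carries 2 separate instances of an acyl chloride (-C(=O)Cl) meeting every constraint; each maps to a distinct set of atoms, giving 2 matches.

2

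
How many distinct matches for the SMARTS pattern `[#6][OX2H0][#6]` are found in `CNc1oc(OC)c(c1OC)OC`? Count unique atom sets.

[#6][OX2H0][#6] is the SMARTS for an ether: an aliphatic oxygen bridging two carbons with no H on the oxygen.
The molecule carries 3 separate instances of a methoxy ether (-OCH3) meeting every constraint; each maps to a distinct set of atoms, giving 3 matches.

3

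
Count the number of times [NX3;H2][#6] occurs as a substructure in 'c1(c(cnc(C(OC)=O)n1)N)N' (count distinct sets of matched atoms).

2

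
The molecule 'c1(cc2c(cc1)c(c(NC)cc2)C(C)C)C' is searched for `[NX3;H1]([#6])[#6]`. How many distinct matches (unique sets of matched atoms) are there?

[NX3;H1]([#6])[#6] is the SMARTS for a secondary amine: a trivalent nitrogen with one H, bonded to two carbons.
Exactly one fragment in the molecule meets all constraints, giving 1 match.

1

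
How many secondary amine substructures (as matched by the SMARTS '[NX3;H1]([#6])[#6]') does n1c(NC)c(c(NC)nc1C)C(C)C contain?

[NX3;H1]([#6])[#6] is the SMARTS for a secondary amine: a trivalent nitrogen with one H, bonded to two carbons.
The molecule carries 2 separate instances of an N-methylamino group (-NHCH3) meeting every constraint; each maps to a distinct set of atoms, giving 2 matches.

2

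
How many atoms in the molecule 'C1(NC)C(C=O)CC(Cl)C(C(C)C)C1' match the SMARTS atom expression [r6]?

6

Check the 14 heavy atoms by environment: 6× C (in 6-ring) → match; 5× C (acyclic) → no; 1× O (acyclic) → no; 1× N (acyclic) → no; 1× Cl (acyclic) → no.
That gives 6 matching atoms.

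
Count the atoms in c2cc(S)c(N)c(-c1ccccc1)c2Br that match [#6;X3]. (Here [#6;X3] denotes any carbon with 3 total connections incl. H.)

12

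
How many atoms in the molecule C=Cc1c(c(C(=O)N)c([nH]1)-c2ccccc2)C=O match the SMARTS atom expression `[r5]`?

Check the 18 heavy atoms by environment: 1× n (aromatic, in 5-ring) → match; 4× c (aromatic, in 5-ring) → match; 6× c (aromatic, in 6-ring) → no; 4× C (acyclic) → no; 2× O (acyclic) → no; 1× N (acyclic) → no.
Summing the matching environments: 1 + 4 = 5 matching atoms.

5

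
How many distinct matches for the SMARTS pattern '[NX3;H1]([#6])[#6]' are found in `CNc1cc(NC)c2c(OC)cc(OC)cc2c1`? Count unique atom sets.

2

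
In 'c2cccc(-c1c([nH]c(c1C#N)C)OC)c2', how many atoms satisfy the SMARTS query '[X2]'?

2

Check the 16 heavy atoms by environment: 1× n (aromatic, X3) → no; 10× c (aromatic, X3) → no; 1× C (X2) → match; 1× N (X1) → no; 2× C (X4) → no; 1× O (X2) → match.
Summing the matching environments: 1 + 1 = 2 matching atoms.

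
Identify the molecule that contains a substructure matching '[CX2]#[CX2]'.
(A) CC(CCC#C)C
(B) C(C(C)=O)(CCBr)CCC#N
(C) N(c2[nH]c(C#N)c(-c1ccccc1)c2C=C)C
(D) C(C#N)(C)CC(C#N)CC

A

[CX2]#[CX2] describes a carbon-carbon triple bond (an alkyne).
(A) contains an ethynyl group (-C#CH), which satisfies every atom and bond constraint.
(B) has a nitrile (-C#N) but the triple bond is C#N, not C#C.
(C) has a nitrile (-C#N) but the triple bond is C#N, not C#C.
(D) has a nitrile (-C#N) but the triple bond is C#N, not C#C.
So the answer is (A).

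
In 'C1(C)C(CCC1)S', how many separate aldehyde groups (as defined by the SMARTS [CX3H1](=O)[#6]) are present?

0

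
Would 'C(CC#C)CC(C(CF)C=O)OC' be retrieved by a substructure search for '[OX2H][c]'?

No

The pattern [OX2H][c] describes a hydroxyl oxygen attached to an aromatic carbon — a phenol.
The closest candidate here is a methoxy ether (-OCH3), but the oxygen has H0, not H1. No other fragment satisfies the full query, so there is no match.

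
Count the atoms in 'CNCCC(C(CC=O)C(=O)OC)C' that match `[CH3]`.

3

Check the 14 heavy atoms by environment: 3× C (H2) → no; 3× C (H1) → no; 1× C (H0) → no; 3× O (H0) → no; 3× C (H3) → match; 1× N (H1) → no.
That gives 3 matching atoms.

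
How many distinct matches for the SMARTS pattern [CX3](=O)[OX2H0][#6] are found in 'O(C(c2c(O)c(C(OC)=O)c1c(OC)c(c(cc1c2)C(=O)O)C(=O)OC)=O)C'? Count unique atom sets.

[CX3](=O)[OX2H0][#6] is the SMARTS for an ester: a carbonyl carbon bonded to an oxygen that is itself bonded to carbon (no H on that O).
The molecule carries 3 separate instances of a methyl-ester group (-C(=O)OCH3) meeting every constraint; each maps to a distinct set of atoms, giving 3 matches.

3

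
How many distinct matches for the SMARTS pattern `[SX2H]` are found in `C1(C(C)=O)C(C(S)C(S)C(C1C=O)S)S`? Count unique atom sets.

4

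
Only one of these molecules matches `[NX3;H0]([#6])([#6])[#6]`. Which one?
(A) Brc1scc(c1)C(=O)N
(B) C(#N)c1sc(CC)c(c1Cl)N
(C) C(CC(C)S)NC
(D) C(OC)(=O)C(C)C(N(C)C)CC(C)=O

D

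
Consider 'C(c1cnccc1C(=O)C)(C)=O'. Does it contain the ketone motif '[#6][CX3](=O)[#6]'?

Yes

The pattern [#6][CX3](=O)[#6] describes a carbonyl carbon (no H) flanked by two carbons — a ketone.
The molecule carries an acetyl/ketone group (-C(=O)CH3), whose atoms satisfy every constraint of the query, so the pattern matches.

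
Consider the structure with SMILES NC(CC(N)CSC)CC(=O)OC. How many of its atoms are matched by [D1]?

5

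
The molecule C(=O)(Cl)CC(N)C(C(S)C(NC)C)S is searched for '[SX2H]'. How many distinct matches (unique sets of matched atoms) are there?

2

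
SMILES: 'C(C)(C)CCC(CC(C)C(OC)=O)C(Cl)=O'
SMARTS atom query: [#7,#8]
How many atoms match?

The query [#7,#8] means: nitrogen or oxygen (comma = OR).
Check the 16 heavy atoms by environment: 12× C → no; 3× O → match; 1× Cl → no.
That gives 3 matching atoms.

3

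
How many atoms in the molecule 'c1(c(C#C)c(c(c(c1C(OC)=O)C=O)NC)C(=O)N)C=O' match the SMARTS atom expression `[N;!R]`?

2

The query [N;!R] means: aliphatic nitrogen not in a ring.
Check the 21 heavy atoms by environment: 6× c (aromatic, in 6-ring) → no; 2× N (acyclic) → match; 8× C (acyclic) → no; 5× O (acyclic) → no.
That gives 2 matching atoms.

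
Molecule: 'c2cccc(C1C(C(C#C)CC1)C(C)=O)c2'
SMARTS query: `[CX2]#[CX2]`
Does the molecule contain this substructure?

Yes

The pattern [CX2]#[CX2] describes a carbon-carbon triple bond — an alkyne.
The molecule carries an ethynyl group (-C#CH), whose atoms satisfy every constraint of the query, so the pattern matches.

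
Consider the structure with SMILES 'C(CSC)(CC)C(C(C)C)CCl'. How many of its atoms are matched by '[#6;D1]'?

The query [#6;D1] means: carbon bonded to exactly one heavy atom.
Check the 12 heavy atoms by environment: 3× C (D2) → no; 3× C (D3) → no; 4× C (D1) → match; 1× Cl (D1) → no; 1× S (D2) → no.
That gives 4 matching atoms.

4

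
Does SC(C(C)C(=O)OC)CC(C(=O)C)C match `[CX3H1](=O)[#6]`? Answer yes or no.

No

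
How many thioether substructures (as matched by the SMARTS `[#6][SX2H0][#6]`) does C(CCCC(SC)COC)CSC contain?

[#6][SX2H0][#6] is the SMARTS for a thioether: an aliphatic sulfur bridging two carbons with no H on the sulfur.
The molecule carries 2 separate instances of a methylthio ether (-SCH3) meeting every constraint; each maps to a distinct set of atoms, giving 2 matches.

2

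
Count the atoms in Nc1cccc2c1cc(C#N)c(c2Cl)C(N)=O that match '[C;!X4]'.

2

The query [C;!X4] means: aliphatic carbon that does not have four total connections.
Check the 17 heavy atoms by environment: 10× c (aromatic, X3) → no; 1× Cl (X1) → no; 1× C (X3) → match; 1× O (X1) → no; 2× N (X3) → no; 1× C (X2) → match; 1× N (X1) → no.
Summing the matching environments: 1 + 1 = 2 matching atoms.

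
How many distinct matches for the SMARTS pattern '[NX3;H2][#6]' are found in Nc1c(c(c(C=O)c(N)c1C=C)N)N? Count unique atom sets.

[NX3;H2][#6] is the SMARTS for a primary amine: a trivalent nitrogen with two H attached to carbon.
The molecule carries 4 separate instances of a primary amino group (-NH2) meeting every constraint; each maps to a distinct set of atoms, giving 4 matches.

4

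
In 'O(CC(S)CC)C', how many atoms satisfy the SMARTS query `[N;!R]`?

The query [N;!R] means: aliphatic nitrogen not in a ring.
Check the 7 heavy atoms by environment: 5× C (acyclic) → no; 1× O (acyclic) → no; 1× S (acyclic) → no.
No environment satisfies the query, so 0 matching atoms.

0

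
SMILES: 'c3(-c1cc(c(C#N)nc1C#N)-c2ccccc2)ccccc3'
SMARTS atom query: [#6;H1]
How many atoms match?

11

The query [#6;H1] means: any carbon bearing exactly one hydrogen.
Check the 22 heavy atoms by environment: 1× n (aromatic, H0) → no; 6× c (aromatic, H0) → no; 11× c (aromatic, H1) → match; 2× C (H0) → no; 2× N (H0) → no.
That gives 11 matching atoms.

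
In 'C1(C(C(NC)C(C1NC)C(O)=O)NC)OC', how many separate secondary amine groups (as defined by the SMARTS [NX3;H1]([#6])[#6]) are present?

3

[NX3;H1]([#6])[#6] is the SMARTS for a secondary amine: a trivalent nitrogen with one H, bonded to two carbons.
The molecule carries 3 separate instances of an N-methylamino group (-NHCH3) meeting every constraint; each maps to a distinct set of atoms, giving 3 matches.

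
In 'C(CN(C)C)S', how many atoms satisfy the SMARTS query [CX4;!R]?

Check the 6 heavy atoms by environment: 4× C (X4, acyclic) → match; 1× N (X3, acyclic) → no; 1× S (X2, acyclic) → no.
That gives 4 matching atoms.

4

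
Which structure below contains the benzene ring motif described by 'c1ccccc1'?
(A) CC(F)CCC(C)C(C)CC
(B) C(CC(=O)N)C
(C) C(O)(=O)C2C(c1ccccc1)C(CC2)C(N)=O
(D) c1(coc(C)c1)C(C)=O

C

c1ccccc1 describes six aromatic carbons in a ring (a benzene ring).
(A) has a methyl group (-CH3) but no six-membered all-carbon aromatic ring is present.
(B) has a methyl group (-CH3) but no six-membered all-carbon aromatic ring is present.
(C) contains a phenyl ring, which satisfies every atom and bond constraint.
(D) has a methyl group (-CH3) but no six-membered all-carbon aromatic ring is present.
So the answer is (C).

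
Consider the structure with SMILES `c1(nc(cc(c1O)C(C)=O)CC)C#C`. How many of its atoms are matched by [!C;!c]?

The query [!C;!c] means: neither aliphatic nor aromatic carbon — same as [!#6].
Check the 14 heavy atoms by environment: 1× n (aromatic) → match; 5× c (aromatic) → no; 6× C → no; 2× O → match.
Summing the matching environments: 1 + 2 = 3 matching atoms.

3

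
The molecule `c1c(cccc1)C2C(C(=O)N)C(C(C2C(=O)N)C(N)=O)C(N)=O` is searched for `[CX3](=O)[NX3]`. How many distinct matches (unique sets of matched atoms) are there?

4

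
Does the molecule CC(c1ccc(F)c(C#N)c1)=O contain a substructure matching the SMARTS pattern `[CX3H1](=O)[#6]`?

No

The pattern [CX3H1](=O)[#6] describes an sp2 carbon with one H, double-bonded to O and single-bonded to carbon — an aldehyde.
The closest candidate here is an acetyl/ketone group (-C(=O)CH3), but the carbonyl carbon has H0 (two carbon neighbours), not H1. No other fragment satisfies the full query, so there is no match.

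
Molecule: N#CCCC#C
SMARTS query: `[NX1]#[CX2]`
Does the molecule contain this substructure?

Yes

The pattern [NX1]#[CX2] describes a nitrogen triple-bonded to a two-connected carbon — a nitrile.
The molecule carries a nitrile (-C#N), whose atoms satisfy every constraint of the query, so the pattern matches.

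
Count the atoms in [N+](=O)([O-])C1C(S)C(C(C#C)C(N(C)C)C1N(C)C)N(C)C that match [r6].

6

The query [r6] means: r6 matches atoms in a six-membered ring.
Check the 21 heavy atoms by environment: 6× C (in 6-ring) → match; 3× N (acyclic) → no; 8× C (acyclic) → no; 1× S (acyclic) → no; 1× N (charge +1, acyclic) → no; 1× O (charge -1, acyclic) → no; 1× O (acyclic) → no.
That gives 6 matching atoms.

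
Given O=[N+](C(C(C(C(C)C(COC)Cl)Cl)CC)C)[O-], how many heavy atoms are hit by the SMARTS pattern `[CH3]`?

4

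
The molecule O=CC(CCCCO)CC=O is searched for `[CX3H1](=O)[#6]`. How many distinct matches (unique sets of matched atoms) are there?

2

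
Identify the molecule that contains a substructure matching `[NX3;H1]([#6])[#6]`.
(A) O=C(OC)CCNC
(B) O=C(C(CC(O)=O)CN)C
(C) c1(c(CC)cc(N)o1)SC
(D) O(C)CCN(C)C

[NX3;H1]([#6])[#6] describes a trivalent nitrogen with one H, bonded to two carbons (a secondary amine).
(A) contains an N-methylamino group (-NHCH3), which satisfies every atom and bond constraint.
(B) has a primary amino group (-NH2) but the nitrogen has H2 and only one carbon neighbour.
(C) has a primary amino group (-NH2) but the nitrogen has H2 and only one carbon neighbour.
(D) has a dimethylamino group (-N(CH3)2) but the nitrogen has H0, not H1.
So the answer is (A).

A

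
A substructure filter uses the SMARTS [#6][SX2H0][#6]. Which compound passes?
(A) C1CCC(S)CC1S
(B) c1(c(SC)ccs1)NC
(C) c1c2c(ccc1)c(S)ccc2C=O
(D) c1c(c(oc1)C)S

[#6][SX2H0][#6] describes an aliphatic sulfur bridging two carbons with no H on the sulfur (a thioether).
(A) has a thiol (-SH) but the sulfur has H1, not H0 bridging two carbons.
(B) contains a methylthio ether (-SCH3), which satisfies every atom and bond constraint.
(C) has a thiol (-SH) but the sulfur has H1, not H0 bridging two carbons.
(D) has a thiol (-SH) but the sulfur has H1, not H0 bridging two carbons.
So the answer is (B).

B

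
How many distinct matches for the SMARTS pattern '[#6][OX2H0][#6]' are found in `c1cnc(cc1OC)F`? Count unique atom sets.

[#6][OX2H0][#6] is the SMARTS for an ether: an aliphatic oxygen bridging two carbons with no H on the oxygen.
Exactly one fragment in the molecule meets all constraints, giving 1 match.

1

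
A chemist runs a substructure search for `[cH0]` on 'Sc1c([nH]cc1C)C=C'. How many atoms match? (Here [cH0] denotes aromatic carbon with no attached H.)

Check the 9 heavy atoms by environment: 1× n (aromatic, H1) → no; 3× c (aromatic, H0) → match; 1× c (aromatic, H1) → no; 1× S (H1) → no; 1× C (H1) → no; 1× C (H2) → no; 1× C (H3) → no.
That gives 3 matching atoms.

3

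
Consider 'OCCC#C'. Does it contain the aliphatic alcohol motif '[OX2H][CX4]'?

Yes

The pattern [OX2H][CX4] describes a hydroxyl oxygen bound to an sp3 (X4) carbon — an aliphatic alcohol.
The molecule carries a hydroxyl group (-OH), whose atoms satisfy every constraint of the query, so the pattern matches.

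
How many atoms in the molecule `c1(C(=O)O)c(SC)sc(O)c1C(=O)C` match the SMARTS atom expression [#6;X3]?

6

Check the 14 heavy atoms by environment: 1× s (aromatic, X2) → no; 4× c (aromatic, X3) → match; 2× C (X3) → match; 2× O (X1) → no; 2× O (X2) → no; 1× S (X2) → no; 2× C (X4) → no.
Summing the matching environments: 4 + 2 = 6 matching atoms.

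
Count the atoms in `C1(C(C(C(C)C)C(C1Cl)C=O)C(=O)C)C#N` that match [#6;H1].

The query [#6;H1] means: any carbon bearing exactly one hydrogen.
Check the 16 heavy atoms by environment: 7× C (H1) → match; 2× C (H0) → no; 2× O (H0) → no; 3× C (H3) → no; 1× Cl (H0) → no; 1× N (H0) → no.
That gives 7 matching atoms.

7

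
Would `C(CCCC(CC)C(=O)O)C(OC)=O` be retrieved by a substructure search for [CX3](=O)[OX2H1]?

The pattern [CX3](=O)[OX2H1] describes an sp2 carbon double-bonded to O and single-bonded to an -OH oxygen — a carboxylic acid.
The molecule carries a carboxylic acid group (-C(=O)OH), whose atoms satisfy every constraint of the query, so the pattern matches.

Yes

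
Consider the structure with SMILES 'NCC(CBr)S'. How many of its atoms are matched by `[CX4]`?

3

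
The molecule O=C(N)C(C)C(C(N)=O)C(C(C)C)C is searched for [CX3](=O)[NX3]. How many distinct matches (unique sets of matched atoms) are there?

2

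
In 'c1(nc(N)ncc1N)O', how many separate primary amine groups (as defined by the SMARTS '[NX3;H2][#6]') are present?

[NX3;H2][#6] is the SMARTS for a primary amine: a trivalent nitrogen with two H attached to carbon.
The molecule carries 2 separate instances of a primary amino group (-NH2) meeting every constraint; each maps to a distinct set of atoms, giving 2 matches.

2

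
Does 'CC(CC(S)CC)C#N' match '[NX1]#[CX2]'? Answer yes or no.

Yes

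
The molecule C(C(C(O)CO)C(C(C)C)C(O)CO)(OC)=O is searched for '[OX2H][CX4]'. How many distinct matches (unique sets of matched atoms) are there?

[OX2H][CX4] is the SMARTS for an aliphatic alcohol: a hydroxyl oxygen bound to an sp3 (X4) carbon.
The molecule carries 4 separate instances of a hydroxyl group (-OH) meeting every constraint; each maps to a distinct set of atoms, giving 4 matches.

4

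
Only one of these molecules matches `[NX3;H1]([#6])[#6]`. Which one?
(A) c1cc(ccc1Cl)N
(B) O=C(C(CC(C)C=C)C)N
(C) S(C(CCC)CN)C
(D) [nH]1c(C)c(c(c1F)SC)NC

[NX3;H1]([#6])[#6] describes a trivalent nitrogen with one H, bonded to two carbons (a secondary amine).
(A) has a primary amino group (-NH2) but the nitrogen has H2 and only one carbon neighbour.
(B) has a primary amide (-C(=O)NH2) but the -C(=O)NH2 nitrogen has H2, not H1.
(C) has a primary amino group (-NH2) but the nitrogen has H2 and only one carbon neighbour.
(D) contains an N-methylamino group (-NHCH3), which satisfies every atom and bond constraint.
So the answer is (D).

D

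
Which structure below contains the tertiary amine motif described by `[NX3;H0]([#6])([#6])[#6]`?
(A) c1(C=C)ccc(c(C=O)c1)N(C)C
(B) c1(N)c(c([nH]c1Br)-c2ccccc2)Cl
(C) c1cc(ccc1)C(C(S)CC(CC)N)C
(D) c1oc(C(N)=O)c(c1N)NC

A

[NX3;H0]([#6])([#6])[#6] describes a trivalent nitrogen with no H, bonded to three carbons (a tertiary amine).
(A) contains a dimethylamino group (-N(CH3)2), which satisfies every atom and bond constraint.
(B) has a primary amino group (-NH2) but the nitrogen has H2, not H0 with three carbons.
(C) has a primary amino group (-NH2) but the nitrogen has H2, not H0 with three carbons.
(D) has an N-methylamino group (-NHCH3) but the nitrogen still has one H (H1), not H0.
So the answer is (A).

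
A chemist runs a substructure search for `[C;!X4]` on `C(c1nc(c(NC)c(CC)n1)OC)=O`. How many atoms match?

1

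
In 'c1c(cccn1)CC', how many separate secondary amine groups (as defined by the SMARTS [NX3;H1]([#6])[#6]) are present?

0

[NX3;H1]([#6])[#6] is the SMARTS for a secondary amine: a trivalent nitrogen with one H, bonded to two carbons.
No fragment in the molecule satisfies every constraint, giving 0 matches.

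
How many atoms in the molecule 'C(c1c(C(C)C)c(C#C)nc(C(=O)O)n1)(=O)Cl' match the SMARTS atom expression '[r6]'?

6

The query [r6] means: r6 matches atoms in a six-membered ring.
Check the 17 heavy atoms by environment: 2× n (aromatic, in 6-ring) → match; 4× c (aromatic, in 6-ring) → match; 7× C (acyclic) → no; 3× O (acyclic) → no; 1× Cl (acyclic) → no.
Summing the matching environments: 2 + 4 = 6 matching atoms.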